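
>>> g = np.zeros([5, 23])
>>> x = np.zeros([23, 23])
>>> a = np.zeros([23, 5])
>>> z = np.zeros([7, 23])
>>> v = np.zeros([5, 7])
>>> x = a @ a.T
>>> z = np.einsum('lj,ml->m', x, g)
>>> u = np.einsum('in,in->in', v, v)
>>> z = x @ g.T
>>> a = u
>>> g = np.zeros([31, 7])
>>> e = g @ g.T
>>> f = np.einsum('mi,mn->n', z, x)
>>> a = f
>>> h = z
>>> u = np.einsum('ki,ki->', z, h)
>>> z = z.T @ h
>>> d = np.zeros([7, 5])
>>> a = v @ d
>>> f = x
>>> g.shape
(31, 7)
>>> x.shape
(23, 23)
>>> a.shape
(5, 5)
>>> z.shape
(5, 5)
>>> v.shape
(5, 7)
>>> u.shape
()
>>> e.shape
(31, 31)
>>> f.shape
(23, 23)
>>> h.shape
(23, 5)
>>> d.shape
(7, 5)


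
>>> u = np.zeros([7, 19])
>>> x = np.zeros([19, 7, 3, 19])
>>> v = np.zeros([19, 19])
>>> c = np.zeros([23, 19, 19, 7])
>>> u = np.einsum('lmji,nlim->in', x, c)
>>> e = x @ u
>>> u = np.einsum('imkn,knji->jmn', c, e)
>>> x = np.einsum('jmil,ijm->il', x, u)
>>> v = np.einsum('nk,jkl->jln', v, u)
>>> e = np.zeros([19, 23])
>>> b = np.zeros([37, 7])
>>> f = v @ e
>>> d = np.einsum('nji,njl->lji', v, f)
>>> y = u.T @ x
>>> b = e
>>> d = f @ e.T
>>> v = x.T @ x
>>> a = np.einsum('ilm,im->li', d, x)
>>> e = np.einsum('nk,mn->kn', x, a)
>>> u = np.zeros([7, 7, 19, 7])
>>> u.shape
(7, 7, 19, 7)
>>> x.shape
(3, 19)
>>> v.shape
(19, 19)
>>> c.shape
(23, 19, 19, 7)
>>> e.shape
(19, 3)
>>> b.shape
(19, 23)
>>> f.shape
(3, 7, 23)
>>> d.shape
(3, 7, 19)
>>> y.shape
(7, 19, 19)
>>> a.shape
(7, 3)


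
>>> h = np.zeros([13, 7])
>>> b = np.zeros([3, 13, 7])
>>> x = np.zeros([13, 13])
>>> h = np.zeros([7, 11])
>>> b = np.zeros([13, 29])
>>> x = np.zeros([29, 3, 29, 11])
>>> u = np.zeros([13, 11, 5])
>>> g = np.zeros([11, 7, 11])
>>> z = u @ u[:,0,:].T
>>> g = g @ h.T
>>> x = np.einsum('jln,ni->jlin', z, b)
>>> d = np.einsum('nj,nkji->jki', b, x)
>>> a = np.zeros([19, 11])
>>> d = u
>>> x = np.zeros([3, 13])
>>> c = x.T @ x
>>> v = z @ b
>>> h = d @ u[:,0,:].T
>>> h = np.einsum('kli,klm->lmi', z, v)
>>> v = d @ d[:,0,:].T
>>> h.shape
(11, 29, 13)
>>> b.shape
(13, 29)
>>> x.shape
(3, 13)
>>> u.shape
(13, 11, 5)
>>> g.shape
(11, 7, 7)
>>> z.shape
(13, 11, 13)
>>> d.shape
(13, 11, 5)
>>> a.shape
(19, 11)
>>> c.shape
(13, 13)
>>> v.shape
(13, 11, 13)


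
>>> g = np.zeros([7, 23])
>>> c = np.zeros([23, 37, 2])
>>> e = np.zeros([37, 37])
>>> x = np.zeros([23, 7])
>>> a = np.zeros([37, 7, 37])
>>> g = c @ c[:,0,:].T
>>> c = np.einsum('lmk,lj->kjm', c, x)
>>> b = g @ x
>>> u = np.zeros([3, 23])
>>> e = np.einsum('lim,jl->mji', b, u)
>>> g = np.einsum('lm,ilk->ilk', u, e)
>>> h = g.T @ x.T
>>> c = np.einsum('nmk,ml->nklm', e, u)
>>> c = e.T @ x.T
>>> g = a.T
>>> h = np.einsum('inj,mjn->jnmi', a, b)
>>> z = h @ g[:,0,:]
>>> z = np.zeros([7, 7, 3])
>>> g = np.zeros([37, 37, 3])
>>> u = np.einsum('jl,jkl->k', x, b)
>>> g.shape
(37, 37, 3)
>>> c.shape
(37, 3, 23)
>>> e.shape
(7, 3, 37)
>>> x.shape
(23, 7)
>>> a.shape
(37, 7, 37)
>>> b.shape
(23, 37, 7)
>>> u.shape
(37,)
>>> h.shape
(37, 7, 23, 37)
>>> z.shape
(7, 7, 3)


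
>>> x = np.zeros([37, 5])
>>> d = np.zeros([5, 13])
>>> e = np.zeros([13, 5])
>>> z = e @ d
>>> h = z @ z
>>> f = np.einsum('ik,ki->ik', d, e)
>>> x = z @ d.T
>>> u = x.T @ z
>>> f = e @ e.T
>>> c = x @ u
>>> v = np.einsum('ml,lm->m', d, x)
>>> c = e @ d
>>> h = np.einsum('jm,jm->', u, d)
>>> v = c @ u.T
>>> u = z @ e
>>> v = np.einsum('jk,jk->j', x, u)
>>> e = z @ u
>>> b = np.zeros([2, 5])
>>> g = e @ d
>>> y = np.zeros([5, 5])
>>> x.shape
(13, 5)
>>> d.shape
(5, 13)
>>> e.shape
(13, 5)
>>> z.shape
(13, 13)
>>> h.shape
()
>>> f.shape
(13, 13)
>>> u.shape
(13, 5)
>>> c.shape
(13, 13)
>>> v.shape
(13,)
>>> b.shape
(2, 5)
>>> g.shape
(13, 13)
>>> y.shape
(5, 5)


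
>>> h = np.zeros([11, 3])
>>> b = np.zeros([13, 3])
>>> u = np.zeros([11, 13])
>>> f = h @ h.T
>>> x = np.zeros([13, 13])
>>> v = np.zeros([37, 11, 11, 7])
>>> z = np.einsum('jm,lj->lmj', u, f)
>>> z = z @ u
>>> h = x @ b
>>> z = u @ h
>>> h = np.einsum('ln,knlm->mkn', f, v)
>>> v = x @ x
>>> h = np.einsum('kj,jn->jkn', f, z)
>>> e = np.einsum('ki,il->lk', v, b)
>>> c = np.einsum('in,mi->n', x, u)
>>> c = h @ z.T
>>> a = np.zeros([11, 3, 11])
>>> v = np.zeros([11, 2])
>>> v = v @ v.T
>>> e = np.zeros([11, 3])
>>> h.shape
(11, 11, 3)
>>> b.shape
(13, 3)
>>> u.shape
(11, 13)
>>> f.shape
(11, 11)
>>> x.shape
(13, 13)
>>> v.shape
(11, 11)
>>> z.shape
(11, 3)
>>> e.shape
(11, 3)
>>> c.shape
(11, 11, 11)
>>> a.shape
(11, 3, 11)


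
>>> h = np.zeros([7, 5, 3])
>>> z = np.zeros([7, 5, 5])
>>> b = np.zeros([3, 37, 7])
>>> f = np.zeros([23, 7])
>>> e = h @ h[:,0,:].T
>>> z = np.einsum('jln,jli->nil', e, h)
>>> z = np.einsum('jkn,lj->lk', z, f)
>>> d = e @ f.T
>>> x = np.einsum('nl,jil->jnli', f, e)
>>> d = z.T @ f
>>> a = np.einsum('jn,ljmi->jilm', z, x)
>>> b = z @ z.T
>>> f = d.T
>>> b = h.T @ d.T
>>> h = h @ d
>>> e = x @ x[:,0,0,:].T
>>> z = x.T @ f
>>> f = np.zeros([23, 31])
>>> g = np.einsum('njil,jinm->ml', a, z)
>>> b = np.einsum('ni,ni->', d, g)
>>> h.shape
(7, 5, 7)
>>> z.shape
(5, 7, 23, 3)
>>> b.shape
()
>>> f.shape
(23, 31)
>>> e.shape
(7, 23, 7, 7)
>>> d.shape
(3, 7)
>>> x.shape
(7, 23, 7, 5)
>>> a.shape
(23, 5, 7, 7)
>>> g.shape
(3, 7)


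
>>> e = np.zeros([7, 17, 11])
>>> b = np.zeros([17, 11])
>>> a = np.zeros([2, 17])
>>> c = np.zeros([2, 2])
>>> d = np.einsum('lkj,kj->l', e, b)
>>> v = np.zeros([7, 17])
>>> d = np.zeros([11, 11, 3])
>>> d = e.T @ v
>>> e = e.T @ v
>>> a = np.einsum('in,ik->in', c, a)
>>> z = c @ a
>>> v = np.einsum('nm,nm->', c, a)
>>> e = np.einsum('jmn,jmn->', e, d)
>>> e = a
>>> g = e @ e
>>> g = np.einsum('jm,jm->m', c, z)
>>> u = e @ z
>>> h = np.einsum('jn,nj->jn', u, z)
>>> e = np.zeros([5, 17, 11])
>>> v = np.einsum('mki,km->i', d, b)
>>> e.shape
(5, 17, 11)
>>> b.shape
(17, 11)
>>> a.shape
(2, 2)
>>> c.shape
(2, 2)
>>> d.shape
(11, 17, 17)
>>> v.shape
(17,)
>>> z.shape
(2, 2)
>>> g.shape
(2,)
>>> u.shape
(2, 2)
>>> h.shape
(2, 2)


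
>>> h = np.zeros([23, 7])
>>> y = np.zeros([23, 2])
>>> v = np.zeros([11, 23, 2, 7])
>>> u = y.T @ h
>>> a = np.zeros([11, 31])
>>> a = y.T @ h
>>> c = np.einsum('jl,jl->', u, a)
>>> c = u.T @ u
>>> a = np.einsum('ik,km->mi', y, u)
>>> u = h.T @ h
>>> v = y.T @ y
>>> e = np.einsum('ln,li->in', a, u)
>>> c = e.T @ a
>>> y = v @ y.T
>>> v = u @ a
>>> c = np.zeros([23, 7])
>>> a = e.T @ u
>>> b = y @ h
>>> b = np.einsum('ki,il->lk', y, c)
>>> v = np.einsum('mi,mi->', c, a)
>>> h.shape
(23, 7)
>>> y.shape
(2, 23)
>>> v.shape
()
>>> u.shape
(7, 7)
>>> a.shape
(23, 7)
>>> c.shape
(23, 7)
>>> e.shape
(7, 23)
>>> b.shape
(7, 2)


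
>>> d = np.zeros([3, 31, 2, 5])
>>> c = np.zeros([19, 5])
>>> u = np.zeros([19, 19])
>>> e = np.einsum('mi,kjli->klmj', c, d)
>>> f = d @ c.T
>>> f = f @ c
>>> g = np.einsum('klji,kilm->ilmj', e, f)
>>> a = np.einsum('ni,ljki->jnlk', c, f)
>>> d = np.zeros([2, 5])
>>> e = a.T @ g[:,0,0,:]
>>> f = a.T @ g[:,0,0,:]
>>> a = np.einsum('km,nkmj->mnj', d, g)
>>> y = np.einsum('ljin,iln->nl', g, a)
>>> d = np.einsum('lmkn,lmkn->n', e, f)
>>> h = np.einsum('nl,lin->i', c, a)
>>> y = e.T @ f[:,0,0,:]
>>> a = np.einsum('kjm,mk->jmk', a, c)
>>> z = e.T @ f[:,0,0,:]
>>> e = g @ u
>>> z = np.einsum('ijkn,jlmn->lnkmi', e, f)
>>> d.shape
(19,)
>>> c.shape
(19, 5)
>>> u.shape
(19, 19)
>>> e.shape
(31, 2, 5, 19)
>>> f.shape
(2, 3, 19, 19)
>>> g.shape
(31, 2, 5, 19)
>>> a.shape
(31, 19, 5)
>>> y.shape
(19, 19, 3, 19)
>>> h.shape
(31,)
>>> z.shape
(3, 19, 5, 19, 31)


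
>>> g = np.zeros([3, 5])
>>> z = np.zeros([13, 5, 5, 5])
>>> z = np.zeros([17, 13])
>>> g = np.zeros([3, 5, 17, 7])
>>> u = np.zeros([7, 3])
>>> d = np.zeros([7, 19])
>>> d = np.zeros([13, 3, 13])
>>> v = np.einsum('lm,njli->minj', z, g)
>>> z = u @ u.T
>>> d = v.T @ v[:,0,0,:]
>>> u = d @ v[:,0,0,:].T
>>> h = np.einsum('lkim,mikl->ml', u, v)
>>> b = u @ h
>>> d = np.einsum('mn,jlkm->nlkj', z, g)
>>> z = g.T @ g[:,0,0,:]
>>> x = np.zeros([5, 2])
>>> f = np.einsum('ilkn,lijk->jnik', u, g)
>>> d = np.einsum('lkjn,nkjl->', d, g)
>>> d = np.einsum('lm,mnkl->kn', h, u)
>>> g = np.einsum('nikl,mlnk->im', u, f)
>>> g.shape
(3, 17)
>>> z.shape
(7, 17, 5, 7)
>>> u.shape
(5, 3, 7, 13)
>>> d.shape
(7, 3)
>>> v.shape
(13, 7, 3, 5)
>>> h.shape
(13, 5)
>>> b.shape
(5, 3, 7, 5)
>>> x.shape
(5, 2)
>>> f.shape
(17, 13, 5, 7)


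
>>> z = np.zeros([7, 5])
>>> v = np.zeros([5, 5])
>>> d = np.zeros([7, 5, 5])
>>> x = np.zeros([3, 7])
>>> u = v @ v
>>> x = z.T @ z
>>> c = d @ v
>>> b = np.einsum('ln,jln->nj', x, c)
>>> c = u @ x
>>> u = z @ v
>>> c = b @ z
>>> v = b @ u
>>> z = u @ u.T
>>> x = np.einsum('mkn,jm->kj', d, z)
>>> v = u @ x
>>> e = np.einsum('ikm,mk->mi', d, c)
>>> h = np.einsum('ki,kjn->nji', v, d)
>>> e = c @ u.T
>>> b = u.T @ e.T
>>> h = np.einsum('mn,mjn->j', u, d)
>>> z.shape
(7, 7)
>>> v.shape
(7, 7)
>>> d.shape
(7, 5, 5)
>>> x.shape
(5, 7)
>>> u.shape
(7, 5)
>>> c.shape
(5, 5)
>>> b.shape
(5, 5)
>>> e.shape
(5, 7)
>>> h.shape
(5,)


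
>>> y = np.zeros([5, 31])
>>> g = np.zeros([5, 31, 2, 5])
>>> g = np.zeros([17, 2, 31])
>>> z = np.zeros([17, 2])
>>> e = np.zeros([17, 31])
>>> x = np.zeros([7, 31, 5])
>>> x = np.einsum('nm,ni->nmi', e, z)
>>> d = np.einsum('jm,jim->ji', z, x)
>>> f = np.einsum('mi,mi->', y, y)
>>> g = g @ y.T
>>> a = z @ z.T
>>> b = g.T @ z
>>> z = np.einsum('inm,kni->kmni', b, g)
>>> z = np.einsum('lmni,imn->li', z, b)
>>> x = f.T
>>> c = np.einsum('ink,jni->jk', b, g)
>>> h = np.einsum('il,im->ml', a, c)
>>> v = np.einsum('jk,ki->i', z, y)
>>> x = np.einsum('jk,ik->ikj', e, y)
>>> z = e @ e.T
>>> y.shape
(5, 31)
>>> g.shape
(17, 2, 5)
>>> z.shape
(17, 17)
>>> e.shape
(17, 31)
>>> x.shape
(5, 31, 17)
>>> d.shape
(17, 31)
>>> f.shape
()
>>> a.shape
(17, 17)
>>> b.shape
(5, 2, 2)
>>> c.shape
(17, 2)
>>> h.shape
(2, 17)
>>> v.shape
(31,)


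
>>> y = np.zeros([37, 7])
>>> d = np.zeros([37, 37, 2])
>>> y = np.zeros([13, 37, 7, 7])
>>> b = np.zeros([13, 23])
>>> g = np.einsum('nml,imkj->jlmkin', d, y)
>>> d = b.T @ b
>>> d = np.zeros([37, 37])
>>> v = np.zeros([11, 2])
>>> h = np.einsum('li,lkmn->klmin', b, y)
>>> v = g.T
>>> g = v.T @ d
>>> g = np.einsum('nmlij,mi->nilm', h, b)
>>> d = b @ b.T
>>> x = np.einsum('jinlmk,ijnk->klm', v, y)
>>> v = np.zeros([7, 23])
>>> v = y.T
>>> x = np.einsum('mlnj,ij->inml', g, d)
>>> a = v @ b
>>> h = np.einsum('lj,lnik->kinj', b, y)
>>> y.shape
(13, 37, 7, 7)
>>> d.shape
(13, 13)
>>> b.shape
(13, 23)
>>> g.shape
(37, 23, 7, 13)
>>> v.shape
(7, 7, 37, 13)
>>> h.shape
(7, 7, 37, 23)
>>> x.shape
(13, 7, 37, 23)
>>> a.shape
(7, 7, 37, 23)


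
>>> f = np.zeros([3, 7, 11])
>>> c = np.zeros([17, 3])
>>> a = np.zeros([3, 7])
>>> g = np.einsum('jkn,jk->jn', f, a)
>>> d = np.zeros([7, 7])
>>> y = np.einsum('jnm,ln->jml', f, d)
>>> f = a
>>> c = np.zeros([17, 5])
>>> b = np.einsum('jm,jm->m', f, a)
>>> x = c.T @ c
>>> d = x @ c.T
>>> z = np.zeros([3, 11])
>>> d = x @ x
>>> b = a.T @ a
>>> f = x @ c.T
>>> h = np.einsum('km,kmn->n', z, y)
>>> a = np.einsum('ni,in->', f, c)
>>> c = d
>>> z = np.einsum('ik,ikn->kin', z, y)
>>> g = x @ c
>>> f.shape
(5, 17)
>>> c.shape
(5, 5)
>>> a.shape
()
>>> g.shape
(5, 5)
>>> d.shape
(5, 5)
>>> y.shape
(3, 11, 7)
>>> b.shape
(7, 7)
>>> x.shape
(5, 5)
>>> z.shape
(11, 3, 7)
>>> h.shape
(7,)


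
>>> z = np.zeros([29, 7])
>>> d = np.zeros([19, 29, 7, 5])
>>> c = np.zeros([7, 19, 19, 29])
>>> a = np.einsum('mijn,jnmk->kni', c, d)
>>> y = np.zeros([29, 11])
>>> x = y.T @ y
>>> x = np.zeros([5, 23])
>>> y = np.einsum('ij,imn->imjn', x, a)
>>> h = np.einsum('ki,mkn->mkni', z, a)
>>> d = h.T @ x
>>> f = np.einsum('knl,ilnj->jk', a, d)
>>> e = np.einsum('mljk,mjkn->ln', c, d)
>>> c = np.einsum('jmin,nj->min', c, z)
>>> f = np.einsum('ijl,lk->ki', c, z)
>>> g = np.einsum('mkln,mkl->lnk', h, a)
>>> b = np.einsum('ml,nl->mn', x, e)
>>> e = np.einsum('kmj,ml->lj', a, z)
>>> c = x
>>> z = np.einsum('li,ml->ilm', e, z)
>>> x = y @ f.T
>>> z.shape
(19, 7, 29)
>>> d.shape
(7, 19, 29, 23)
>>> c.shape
(5, 23)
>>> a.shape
(5, 29, 19)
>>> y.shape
(5, 29, 23, 19)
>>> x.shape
(5, 29, 23, 7)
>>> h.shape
(5, 29, 19, 7)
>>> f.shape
(7, 19)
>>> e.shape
(7, 19)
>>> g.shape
(19, 7, 29)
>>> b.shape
(5, 19)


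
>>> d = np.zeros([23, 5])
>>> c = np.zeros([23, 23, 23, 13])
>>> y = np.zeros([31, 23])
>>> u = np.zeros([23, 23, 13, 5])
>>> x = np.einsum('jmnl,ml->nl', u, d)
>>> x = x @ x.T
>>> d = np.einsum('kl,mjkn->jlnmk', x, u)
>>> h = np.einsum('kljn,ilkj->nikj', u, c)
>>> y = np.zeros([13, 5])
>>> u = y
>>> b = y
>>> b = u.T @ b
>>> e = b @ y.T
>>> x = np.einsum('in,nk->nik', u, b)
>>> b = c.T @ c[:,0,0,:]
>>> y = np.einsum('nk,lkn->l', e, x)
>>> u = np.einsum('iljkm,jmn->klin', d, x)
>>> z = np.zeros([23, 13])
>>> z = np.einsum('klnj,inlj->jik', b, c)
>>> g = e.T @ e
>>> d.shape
(23, 13, 5, 23, 13)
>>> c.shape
(23, 23, 23, 13)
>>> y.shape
(5,)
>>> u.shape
(23, 13, 23, 5)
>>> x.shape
(5, 13, 5)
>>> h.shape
(5, 23, 23, 13)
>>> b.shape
(13, 23, 23, 13)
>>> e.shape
(5, 13)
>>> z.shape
(13, 23, 13)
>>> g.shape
(13, 13)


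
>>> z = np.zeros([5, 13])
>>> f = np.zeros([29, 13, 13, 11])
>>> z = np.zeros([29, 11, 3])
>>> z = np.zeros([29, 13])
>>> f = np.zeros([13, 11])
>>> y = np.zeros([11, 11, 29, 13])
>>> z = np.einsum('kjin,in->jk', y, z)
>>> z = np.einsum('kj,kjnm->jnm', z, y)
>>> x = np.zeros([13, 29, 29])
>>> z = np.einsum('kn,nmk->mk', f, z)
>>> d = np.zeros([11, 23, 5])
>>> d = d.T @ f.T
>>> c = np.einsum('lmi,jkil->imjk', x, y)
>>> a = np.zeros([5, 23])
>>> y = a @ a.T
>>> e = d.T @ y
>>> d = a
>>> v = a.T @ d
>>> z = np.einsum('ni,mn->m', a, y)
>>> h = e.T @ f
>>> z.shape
(5,)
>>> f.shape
(13, 11)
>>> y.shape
(5, 5)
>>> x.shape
(13, 29, 29)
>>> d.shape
(5, 23)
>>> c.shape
(29, 29, 11, 11)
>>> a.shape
(5, 23)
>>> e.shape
(13, 23, 5)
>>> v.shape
(23, 23)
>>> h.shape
(5, 23, 11)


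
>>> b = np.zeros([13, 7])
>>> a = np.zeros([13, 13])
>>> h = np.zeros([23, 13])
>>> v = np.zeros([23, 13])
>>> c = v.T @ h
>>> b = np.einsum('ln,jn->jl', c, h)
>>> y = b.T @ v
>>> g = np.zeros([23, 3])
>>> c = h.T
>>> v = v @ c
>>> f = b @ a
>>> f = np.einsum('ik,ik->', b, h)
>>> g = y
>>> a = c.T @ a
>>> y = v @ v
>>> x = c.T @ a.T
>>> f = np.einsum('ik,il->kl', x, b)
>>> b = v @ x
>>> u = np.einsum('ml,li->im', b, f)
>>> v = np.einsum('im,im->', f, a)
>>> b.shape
(23, 23)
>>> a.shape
(23, 13)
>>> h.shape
(23, 13)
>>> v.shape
()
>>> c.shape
(13, 23)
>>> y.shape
(23, 23)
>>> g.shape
(13, 13)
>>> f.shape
(23, 13)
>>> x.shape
(23, 23)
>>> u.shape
(13, 23)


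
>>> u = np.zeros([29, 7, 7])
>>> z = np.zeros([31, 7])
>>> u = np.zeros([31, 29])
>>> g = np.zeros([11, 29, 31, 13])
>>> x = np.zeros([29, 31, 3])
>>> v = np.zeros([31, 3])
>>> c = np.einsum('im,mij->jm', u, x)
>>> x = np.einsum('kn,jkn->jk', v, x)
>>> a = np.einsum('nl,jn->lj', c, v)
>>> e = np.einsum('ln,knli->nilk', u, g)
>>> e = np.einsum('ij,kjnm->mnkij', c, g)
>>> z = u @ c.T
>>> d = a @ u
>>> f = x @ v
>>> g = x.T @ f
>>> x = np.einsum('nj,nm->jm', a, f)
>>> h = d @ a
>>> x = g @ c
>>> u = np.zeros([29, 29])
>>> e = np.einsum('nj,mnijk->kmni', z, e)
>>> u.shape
(29, 29)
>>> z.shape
(31, 3)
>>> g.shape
(31, 3)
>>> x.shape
(31, 29)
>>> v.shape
(31, 3)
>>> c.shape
(3, 29)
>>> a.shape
(29, 31)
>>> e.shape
(29, 13, 31, 11)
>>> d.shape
(29, 29)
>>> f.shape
(29, 3)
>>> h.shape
(29, 31)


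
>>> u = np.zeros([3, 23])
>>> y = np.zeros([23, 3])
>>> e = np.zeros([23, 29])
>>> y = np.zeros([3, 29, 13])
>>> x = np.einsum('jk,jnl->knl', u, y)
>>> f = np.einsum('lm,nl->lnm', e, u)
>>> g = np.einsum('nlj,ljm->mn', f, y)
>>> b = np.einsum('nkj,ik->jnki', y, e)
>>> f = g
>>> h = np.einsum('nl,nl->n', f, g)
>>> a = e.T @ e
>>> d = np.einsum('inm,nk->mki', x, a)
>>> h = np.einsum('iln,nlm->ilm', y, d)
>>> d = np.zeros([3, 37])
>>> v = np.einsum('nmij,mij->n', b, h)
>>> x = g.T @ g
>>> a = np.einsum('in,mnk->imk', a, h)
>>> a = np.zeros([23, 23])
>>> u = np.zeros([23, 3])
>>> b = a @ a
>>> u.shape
(23, 3)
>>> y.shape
(3, 29, 13)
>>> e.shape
(23, 29)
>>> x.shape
(23, 23)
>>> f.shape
(13, 23)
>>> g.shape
(13, 23)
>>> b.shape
(23, 23)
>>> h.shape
(3, 29, 23)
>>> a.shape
(23, 23)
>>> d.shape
(3, 37)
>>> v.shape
(13,)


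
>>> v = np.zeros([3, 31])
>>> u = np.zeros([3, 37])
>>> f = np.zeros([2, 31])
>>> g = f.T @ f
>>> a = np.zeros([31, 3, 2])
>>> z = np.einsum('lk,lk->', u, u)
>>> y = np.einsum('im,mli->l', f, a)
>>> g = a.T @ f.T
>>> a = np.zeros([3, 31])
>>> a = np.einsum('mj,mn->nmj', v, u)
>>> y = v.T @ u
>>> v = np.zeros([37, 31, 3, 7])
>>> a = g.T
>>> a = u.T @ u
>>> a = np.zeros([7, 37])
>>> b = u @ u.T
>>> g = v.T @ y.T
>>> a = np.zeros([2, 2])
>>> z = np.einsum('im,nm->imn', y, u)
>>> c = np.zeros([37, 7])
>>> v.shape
(37, 31, 3, 7)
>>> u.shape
(3, 37)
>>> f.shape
(2, 31)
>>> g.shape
(7, 3, 31, 31)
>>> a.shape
(2, 2)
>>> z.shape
(31, 37, 3)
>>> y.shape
(31, 37)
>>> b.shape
(3, 3)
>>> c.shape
(37, 7)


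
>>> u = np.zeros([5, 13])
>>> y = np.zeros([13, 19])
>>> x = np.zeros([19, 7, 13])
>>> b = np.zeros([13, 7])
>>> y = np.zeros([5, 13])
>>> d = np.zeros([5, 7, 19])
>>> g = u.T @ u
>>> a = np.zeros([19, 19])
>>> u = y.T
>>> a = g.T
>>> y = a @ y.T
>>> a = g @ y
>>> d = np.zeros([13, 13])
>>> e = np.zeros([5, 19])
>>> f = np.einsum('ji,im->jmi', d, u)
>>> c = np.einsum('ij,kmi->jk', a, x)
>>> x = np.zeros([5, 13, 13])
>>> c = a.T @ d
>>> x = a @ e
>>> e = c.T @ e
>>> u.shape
(13, 5)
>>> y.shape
(13, 5)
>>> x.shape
(13, 19)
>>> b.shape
(13, 7)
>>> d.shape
(13, 13)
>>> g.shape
(13, 13)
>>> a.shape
(13, 5)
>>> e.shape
(13, 19)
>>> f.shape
(13, 5, 13)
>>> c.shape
(5, 13)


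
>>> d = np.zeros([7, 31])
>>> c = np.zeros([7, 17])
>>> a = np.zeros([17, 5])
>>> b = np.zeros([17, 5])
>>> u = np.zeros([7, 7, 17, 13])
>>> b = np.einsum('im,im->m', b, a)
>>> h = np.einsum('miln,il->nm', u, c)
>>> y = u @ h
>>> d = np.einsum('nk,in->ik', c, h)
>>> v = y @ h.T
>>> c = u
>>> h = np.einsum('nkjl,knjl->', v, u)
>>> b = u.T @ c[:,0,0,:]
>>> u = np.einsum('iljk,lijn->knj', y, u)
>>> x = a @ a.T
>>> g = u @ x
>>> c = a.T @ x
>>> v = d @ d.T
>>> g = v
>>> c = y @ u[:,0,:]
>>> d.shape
(13, 17)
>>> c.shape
(7, 7, 17, 17)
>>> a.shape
(17, 5)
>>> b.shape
(13, 17, 7, 13)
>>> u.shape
(7, 13, 17)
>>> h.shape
()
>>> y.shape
(7, 7, 17, 7)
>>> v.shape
(13, 13)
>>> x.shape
(17, 17)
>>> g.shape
(13, 13)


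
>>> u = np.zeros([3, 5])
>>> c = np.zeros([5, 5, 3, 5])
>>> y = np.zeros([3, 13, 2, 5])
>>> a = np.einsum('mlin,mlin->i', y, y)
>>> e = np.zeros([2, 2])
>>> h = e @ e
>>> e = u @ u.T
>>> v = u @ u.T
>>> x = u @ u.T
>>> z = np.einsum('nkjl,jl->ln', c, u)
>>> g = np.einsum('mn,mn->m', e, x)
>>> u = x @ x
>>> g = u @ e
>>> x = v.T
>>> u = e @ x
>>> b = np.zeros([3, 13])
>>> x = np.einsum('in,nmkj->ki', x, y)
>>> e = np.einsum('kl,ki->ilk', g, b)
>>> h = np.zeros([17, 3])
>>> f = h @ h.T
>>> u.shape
(3, 3)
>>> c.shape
(5, 5, 3, 5)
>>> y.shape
(3, 13, 2, 5)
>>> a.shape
(2,)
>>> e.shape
(13, 3, 3)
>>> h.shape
(17, 3)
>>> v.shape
(3, 3)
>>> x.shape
(2, 3)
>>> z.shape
(5, 5)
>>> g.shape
(3, 3)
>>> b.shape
(3, 13)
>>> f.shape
(17, 17)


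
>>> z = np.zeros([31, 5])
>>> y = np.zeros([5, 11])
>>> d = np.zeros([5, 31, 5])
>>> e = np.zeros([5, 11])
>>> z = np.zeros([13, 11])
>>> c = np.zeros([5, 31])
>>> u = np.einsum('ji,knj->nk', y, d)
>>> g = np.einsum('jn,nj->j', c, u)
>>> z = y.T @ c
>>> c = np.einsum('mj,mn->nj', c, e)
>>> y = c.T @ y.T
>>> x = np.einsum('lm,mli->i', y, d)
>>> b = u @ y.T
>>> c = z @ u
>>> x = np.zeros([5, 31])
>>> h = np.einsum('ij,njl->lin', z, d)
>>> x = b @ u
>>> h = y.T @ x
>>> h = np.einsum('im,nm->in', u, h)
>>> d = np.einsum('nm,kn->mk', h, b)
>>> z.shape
(11, 31)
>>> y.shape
(31, 5)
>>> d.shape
(5, 31)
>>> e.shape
(5, 11)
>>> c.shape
(11, 5)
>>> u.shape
(31, 5)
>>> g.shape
(5,)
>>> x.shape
(31, 5)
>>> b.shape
(31, 31)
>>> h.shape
(31, 5)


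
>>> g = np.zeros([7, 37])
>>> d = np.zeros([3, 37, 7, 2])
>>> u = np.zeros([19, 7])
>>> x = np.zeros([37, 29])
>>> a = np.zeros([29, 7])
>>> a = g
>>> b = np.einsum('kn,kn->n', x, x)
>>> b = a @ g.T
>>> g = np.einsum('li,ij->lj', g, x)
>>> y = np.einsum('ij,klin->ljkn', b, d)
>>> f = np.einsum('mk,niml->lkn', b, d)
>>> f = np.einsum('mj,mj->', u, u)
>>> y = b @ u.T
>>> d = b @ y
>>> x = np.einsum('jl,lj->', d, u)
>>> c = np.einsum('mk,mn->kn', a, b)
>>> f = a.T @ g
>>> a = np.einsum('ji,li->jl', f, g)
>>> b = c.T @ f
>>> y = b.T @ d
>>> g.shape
(7, 29)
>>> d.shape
(7, 19)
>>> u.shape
(19, 7)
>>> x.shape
()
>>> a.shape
(37, 7)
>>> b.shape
(7, 29)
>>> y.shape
(29, 19)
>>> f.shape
(37, 29)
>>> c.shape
(37, 7)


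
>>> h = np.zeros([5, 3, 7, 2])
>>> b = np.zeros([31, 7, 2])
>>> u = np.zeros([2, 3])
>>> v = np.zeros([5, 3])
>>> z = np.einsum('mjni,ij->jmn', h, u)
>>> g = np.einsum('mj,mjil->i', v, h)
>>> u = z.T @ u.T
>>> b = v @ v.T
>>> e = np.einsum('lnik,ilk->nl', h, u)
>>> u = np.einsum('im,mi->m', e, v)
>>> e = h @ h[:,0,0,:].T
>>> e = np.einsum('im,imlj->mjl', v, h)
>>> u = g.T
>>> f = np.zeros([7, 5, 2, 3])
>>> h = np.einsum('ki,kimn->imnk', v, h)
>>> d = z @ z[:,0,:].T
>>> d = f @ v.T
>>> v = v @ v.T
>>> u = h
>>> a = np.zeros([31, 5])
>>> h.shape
(3, 7, 2, 5)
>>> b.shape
(5, 5)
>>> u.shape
(3, 7, 2, 5)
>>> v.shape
(5, 5)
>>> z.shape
(3, 5, 7)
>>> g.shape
(7,)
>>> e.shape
(3, 2, 7)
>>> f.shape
(7, 5, 2, 3)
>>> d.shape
(7, 5, 2, 5)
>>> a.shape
(31, 5)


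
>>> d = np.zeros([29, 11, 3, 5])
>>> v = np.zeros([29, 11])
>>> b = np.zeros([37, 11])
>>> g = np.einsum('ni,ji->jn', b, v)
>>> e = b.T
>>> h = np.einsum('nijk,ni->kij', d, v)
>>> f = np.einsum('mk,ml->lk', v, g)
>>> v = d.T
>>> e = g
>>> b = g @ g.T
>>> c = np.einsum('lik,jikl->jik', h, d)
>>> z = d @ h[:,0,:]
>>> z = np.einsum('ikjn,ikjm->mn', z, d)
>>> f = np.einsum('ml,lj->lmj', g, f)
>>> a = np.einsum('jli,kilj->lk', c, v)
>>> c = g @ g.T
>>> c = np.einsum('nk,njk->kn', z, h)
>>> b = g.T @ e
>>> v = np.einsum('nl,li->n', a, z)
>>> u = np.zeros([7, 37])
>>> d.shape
(29, 11, 3, 5)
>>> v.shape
(11,)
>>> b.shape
(37, 37)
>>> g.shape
(29, 37)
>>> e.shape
(29, 37)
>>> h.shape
(5, 11, 3)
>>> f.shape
(37, 29, 11)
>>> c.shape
(3, 5)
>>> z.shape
(5, 3)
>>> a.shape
(11, 5)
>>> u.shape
(7, 37)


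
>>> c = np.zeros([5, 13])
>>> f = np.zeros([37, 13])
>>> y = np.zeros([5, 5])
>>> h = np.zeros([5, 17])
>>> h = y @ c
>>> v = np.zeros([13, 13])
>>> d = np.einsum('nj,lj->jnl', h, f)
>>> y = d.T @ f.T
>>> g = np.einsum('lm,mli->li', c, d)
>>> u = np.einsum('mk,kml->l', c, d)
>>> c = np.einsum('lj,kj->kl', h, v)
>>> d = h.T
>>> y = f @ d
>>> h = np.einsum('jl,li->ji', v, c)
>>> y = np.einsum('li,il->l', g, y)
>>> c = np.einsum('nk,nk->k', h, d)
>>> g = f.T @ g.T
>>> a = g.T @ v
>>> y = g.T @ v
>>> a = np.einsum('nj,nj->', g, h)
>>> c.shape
(5,)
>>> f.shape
(37, 13)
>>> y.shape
(5, 13)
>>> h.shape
(13, 5)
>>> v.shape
(13, 13)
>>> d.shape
(13, 5)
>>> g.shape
(13, 5)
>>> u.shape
(37,)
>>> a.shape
()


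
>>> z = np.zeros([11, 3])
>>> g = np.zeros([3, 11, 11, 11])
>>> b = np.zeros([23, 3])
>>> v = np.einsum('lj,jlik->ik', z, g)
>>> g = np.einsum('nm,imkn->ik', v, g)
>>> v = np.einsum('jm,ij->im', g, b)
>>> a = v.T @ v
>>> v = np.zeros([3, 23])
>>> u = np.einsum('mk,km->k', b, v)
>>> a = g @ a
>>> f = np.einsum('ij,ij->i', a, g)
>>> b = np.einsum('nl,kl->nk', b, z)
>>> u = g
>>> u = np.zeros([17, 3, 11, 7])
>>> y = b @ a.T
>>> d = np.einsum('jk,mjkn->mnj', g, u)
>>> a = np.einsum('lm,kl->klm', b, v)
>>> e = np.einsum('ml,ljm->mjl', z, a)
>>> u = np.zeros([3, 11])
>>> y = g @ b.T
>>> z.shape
(11, 3)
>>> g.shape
(3, 11)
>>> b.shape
(23, 11)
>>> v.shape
(3, 23)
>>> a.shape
(3, 23, 11)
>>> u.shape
(3, 11)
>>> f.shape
(3,)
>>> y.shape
(3, 23)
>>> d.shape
(17, 7, 3)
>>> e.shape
(11, 23, 3)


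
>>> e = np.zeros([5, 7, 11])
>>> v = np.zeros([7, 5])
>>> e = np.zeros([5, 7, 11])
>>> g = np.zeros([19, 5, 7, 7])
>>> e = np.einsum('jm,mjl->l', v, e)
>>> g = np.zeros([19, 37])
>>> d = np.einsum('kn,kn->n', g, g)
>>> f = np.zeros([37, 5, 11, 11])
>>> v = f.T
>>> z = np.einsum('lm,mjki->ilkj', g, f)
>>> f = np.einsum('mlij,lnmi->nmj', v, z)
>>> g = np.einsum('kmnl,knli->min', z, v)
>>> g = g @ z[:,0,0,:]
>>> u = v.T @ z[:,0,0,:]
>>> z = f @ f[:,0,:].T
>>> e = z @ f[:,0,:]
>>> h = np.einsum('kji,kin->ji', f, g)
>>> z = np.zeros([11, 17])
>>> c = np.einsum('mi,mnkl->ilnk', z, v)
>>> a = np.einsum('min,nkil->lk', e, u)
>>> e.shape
(19, 11, 37)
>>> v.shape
(11, 11, 5, 37)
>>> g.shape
(19, 37, 5)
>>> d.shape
(37,)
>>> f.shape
(19, 11, 37)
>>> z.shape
(11, 17)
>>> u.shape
(37, 5, 11, 5)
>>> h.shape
(11, 37)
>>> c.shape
(17, 37, 11, 5)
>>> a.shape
(5, 5)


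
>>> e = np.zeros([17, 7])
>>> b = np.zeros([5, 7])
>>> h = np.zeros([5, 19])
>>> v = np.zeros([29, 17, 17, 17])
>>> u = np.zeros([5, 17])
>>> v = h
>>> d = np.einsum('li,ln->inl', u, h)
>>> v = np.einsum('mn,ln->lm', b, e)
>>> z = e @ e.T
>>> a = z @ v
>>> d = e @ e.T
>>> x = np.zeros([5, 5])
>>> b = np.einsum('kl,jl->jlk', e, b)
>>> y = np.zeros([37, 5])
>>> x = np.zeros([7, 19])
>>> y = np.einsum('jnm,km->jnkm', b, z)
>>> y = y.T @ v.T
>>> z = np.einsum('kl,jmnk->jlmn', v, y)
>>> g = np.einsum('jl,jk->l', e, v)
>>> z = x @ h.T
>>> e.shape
(17, 7)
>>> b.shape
(5, 7, 17)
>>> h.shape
(5, 19)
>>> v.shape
(17, 5)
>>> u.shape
(5, 17)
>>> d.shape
(17, 17)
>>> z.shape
(7, 5)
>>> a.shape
(17, 5)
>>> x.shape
(7, 19)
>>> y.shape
(17, 17, 7, 17)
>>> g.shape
(7,)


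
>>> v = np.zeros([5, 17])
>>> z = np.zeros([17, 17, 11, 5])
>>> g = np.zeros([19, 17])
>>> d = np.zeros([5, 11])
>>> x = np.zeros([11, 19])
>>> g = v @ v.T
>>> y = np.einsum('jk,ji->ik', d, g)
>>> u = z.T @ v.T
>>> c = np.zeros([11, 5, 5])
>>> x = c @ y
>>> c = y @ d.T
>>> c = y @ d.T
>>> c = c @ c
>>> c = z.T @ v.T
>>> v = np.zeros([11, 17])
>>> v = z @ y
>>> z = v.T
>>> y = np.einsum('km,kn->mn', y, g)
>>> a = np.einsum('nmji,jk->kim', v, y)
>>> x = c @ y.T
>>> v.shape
(17, 17, 11, 11)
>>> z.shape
(11, 11, 17, 17)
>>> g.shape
(5, 5)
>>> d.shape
(5, 11)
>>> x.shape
(5, 11, 17, 11)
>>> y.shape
(11, 5)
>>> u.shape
(5, 11, 17, 5)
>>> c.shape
(5, 11, 17, 5)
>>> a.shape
(5, 11, 17)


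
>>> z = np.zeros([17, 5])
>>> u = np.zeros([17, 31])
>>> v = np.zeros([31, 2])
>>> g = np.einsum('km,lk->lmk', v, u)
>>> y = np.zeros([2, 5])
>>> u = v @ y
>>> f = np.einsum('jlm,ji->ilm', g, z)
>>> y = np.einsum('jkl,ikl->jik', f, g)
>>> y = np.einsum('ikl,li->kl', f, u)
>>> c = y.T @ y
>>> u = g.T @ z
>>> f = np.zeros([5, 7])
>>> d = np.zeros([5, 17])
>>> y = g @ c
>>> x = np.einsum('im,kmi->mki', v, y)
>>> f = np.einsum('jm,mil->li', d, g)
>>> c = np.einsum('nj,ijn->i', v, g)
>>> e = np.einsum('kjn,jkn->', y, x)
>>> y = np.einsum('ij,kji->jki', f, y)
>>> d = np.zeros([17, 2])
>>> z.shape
(17, 5)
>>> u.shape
(31, 2, 5)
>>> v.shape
(31, 2)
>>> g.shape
(17, 2, 31)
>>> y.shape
(2, 17, 31)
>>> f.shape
(31, 2)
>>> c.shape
(17,)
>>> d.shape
(17, 2)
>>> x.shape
(2, 17, 31)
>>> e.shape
()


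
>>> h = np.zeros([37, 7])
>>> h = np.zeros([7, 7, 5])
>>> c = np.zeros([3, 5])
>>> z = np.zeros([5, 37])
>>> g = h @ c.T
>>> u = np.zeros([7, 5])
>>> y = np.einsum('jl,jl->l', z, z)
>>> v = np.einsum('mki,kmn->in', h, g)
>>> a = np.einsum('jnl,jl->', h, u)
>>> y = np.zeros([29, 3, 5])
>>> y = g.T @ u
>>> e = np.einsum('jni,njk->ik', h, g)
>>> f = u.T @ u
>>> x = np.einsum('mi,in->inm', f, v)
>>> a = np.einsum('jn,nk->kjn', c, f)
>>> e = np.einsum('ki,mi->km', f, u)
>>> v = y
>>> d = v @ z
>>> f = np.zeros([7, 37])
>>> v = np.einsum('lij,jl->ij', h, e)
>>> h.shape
(7, 7, 5)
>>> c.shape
(3, 5)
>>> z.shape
(5, 37)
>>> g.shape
(7, 7, 3)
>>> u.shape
(7, 5)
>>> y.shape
(3, 7, 5)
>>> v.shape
(7, 5)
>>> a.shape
(5, 3, 5)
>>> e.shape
(5, 7)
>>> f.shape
(7, 37)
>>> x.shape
(5, 3, 5)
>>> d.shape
(3, 7, 37)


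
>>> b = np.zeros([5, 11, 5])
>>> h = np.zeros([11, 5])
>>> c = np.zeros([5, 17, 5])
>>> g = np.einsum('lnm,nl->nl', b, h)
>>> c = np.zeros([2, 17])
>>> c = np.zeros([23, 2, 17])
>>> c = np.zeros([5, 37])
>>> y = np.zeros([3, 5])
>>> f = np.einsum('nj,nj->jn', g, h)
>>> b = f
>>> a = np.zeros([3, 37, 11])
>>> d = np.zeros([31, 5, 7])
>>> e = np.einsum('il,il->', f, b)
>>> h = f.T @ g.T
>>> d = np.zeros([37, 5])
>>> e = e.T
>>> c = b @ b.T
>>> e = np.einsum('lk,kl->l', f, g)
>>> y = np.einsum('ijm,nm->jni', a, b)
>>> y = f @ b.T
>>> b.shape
(5, 11)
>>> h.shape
(11, 11)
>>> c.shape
(5, 5)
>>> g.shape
(11, 5)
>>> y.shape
(5, 5)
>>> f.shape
(5, 11)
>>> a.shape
(3, 37, 11)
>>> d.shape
(37, 5)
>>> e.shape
(5,)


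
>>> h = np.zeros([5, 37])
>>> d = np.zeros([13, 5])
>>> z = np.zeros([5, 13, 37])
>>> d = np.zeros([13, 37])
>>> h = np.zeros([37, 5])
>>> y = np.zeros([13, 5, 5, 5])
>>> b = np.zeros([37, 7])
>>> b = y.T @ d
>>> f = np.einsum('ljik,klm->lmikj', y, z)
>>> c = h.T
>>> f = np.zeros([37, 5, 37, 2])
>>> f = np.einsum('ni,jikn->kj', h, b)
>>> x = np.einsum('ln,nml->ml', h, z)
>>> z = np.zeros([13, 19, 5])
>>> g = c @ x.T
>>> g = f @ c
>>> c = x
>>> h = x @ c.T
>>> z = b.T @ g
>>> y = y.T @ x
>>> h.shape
(13, 13)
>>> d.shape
(13, 37)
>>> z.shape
(37, 5, 5, 37)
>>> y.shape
(5, 5, 5, 37)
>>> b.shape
(5, 5, 5, 37)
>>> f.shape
(5, 5)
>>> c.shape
(13, 37)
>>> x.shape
(13, 37)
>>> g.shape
(5, 37)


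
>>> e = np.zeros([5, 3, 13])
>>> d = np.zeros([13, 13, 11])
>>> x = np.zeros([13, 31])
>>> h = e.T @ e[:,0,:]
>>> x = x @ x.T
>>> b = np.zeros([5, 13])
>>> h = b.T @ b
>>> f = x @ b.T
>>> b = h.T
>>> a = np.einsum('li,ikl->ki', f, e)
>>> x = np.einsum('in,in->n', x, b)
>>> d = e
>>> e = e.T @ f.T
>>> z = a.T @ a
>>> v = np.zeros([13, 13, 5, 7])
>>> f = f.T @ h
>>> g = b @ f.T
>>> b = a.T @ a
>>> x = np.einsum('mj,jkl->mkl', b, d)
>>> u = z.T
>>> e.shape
(13, 3, 13)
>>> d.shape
(5, 3, 13)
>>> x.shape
(5, 3, 13)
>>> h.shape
(13, 13)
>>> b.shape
(5, 5)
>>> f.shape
(5, 13)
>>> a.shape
(3, 5)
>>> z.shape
(5, 5)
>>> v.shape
(13, 13, 5, 7)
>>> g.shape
(13, 5)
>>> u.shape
(5, 5)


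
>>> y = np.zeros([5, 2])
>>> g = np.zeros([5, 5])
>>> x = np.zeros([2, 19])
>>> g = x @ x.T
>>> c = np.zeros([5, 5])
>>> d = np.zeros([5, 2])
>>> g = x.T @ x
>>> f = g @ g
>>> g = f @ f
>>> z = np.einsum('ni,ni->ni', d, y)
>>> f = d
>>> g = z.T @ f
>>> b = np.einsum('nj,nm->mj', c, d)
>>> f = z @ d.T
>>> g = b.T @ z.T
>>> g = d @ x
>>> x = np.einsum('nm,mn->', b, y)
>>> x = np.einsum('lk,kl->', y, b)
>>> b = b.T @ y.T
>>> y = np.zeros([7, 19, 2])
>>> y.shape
(7, 19, 2)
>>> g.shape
(5, 19)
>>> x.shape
()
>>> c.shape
(5, 5)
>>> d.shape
(5, 2)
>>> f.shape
(5, 5)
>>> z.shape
(5, 2)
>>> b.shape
(5, 5)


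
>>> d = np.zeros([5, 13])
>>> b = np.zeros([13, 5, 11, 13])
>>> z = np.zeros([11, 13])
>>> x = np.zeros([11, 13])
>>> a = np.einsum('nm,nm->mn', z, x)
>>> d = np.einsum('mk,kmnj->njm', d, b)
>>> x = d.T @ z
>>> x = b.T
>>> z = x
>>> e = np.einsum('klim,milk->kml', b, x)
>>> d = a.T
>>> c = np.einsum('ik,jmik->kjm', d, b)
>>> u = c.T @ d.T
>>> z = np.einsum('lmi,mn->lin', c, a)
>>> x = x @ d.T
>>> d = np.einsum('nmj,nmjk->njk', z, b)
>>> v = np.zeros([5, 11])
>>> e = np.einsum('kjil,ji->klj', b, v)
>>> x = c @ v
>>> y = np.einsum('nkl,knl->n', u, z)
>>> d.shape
(13, 11, 13)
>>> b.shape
(13, 5, 11, 13)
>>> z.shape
(13, 5, 11)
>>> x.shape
(13, 13, 11)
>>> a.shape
(13, 11)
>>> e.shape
(13, 13, 5)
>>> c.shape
(13, 13, 5)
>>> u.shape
(5, 13, 11)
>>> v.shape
(5, 11)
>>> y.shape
(5,)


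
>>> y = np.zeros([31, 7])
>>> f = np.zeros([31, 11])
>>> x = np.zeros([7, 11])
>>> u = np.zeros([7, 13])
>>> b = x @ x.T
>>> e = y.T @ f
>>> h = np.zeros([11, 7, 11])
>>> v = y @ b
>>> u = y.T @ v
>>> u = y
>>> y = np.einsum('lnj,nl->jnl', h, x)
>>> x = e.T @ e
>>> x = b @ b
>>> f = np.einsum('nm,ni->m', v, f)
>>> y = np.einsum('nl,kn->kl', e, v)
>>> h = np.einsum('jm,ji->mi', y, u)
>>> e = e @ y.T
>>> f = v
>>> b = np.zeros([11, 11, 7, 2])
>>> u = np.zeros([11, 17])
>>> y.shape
(31, 11)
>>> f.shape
(31, 7)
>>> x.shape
(7, 7)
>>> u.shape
(11, 17)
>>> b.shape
(11, 11, 7, 2)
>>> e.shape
(7, 31)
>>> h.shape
(11, 7)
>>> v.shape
(31, 7)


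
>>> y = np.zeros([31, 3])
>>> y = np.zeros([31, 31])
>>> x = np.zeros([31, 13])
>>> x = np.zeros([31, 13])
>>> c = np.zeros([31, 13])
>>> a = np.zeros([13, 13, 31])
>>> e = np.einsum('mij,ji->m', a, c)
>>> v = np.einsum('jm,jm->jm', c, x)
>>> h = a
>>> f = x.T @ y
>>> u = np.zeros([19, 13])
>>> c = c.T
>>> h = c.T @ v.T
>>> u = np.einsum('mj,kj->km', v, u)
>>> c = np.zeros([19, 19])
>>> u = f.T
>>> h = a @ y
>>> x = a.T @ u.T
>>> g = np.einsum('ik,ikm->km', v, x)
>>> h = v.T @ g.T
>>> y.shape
(31, 31)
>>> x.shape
(31, 13, 31)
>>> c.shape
(19, 19)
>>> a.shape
(13, 13, 31)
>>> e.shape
(13,)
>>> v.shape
(31, 13)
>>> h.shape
(13, 13)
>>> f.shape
(13, 31)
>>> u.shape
(31, 13)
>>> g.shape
(13, 31)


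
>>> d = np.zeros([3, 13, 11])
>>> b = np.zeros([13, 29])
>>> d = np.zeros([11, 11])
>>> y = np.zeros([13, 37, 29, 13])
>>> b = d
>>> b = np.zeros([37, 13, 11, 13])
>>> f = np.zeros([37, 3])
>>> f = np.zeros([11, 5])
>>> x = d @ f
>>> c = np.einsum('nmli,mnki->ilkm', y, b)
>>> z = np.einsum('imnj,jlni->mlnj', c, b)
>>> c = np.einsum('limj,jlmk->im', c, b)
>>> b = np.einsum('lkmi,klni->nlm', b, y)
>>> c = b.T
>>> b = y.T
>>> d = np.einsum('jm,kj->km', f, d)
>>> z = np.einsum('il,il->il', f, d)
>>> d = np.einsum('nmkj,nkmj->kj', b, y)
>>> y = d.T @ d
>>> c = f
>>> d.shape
(37, 13)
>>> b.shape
(13, 29, 37, 13)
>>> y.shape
(13, 13)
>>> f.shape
(11, 5)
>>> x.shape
(11, 5)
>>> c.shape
(11, 5)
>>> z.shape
(11, 5)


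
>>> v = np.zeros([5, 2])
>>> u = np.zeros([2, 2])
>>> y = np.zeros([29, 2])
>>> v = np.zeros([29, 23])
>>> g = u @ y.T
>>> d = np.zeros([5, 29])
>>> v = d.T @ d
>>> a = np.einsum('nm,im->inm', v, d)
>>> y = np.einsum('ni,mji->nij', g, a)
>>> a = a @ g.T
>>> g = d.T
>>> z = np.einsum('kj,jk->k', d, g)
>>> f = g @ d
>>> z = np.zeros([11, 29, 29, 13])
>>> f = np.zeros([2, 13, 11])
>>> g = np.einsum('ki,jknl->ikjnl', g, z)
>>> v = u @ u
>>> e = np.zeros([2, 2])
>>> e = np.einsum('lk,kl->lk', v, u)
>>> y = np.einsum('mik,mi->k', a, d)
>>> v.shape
(2, 2)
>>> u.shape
(2, 2)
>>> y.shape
(2,)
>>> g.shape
(5, 29, 11, 29, 13)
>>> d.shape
(5, 29)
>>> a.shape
(5, 29, 2)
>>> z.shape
(11, 29, 29, 13)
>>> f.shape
(2, 13, 11)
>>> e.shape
(2, 2)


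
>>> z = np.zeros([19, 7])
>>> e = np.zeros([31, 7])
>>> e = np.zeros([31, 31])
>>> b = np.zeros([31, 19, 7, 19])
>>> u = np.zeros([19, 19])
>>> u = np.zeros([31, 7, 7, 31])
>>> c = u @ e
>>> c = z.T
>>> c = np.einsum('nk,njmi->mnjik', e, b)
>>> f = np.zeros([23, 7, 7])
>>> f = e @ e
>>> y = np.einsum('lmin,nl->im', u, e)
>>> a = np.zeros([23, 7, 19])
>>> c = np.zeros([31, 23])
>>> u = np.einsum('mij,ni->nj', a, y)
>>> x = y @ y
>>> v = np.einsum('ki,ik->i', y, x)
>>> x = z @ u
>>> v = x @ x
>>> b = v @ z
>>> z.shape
(19, 7)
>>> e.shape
(31, 31)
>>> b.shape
(19, 7)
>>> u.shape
(7, 19)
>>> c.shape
(31, 23)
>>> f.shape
(31, 31)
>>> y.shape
(7, 7)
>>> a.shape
(23, 7, 19)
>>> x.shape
(19, 19)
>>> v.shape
(19, 19)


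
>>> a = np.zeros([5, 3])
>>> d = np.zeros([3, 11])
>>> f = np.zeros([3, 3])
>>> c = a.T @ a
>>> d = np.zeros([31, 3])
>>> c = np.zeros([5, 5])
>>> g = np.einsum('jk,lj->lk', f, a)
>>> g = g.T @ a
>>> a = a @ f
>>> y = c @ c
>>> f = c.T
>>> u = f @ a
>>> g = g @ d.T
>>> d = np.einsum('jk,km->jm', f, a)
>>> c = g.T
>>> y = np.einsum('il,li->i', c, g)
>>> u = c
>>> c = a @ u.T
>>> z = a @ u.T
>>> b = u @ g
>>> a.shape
(5, 3)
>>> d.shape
(5, 3)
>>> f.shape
(5, 5)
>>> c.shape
(5, 31)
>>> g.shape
(3, 31)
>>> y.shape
(31,)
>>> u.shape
(31, 3)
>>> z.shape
(5, 31)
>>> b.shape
(31, 31)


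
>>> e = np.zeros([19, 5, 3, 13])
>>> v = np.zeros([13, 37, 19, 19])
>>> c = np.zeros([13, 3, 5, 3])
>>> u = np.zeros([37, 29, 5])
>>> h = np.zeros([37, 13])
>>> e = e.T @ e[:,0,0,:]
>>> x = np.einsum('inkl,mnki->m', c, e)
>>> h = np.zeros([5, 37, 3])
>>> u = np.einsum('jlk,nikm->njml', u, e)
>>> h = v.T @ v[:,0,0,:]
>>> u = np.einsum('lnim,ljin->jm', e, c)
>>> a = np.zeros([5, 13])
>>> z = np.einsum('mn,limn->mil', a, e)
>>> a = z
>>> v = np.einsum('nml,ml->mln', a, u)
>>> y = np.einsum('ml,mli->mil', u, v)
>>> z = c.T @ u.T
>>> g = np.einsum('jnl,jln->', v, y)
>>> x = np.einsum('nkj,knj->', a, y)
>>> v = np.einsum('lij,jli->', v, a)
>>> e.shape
(13, 3, 5, 13)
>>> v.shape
()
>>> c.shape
(13, 3, 5, 3)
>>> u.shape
(3, 13)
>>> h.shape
(19, 19, 37, 19)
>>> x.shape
()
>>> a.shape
(5, 3, 13)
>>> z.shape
(3, 5, 3, 3)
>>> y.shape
(3, 5, 13)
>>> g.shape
()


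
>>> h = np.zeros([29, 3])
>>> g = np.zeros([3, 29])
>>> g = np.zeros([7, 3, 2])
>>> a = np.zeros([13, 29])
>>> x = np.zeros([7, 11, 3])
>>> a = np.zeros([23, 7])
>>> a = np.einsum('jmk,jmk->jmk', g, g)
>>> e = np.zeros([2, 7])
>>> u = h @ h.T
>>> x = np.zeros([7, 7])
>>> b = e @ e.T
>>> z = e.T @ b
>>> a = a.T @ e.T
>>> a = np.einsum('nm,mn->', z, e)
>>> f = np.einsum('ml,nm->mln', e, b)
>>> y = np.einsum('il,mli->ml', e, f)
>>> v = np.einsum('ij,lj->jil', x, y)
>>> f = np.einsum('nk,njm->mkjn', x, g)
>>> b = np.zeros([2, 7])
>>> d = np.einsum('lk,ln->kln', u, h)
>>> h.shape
(29, 3)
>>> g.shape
(7, 3, 2)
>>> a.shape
()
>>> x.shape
(7, 7)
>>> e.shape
(2, 7)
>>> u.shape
(29, 29)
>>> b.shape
(2, 7)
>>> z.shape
(7, 2)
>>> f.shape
(2, 7, 3, 7)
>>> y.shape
(2, 7)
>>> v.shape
(7, 7, 2)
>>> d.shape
(29, 29, 3)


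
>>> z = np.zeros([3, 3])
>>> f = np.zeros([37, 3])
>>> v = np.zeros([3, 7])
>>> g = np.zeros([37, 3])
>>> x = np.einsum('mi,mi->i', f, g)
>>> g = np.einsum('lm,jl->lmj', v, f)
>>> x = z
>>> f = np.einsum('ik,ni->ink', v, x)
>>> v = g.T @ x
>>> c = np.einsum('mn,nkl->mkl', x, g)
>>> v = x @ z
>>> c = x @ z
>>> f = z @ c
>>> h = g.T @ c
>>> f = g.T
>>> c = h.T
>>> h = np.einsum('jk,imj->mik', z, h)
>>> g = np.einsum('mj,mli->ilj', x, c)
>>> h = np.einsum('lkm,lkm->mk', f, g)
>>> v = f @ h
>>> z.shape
(3, 3)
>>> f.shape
(37, 7, 3)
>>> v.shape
(37, 7, 7)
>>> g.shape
(37, 7, 3)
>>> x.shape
(3, 3)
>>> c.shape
(3, 7, 37)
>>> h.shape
(3, 7)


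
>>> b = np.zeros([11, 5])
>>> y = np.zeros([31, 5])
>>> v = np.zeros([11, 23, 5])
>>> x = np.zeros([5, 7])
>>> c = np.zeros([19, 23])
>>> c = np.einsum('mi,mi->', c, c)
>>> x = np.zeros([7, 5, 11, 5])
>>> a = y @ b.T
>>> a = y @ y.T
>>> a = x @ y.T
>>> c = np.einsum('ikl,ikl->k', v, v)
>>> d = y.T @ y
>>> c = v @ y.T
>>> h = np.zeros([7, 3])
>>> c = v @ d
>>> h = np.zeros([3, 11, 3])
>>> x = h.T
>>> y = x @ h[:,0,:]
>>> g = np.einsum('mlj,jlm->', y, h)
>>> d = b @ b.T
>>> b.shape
(11, 5)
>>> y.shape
(3, 11, 3)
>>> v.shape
(11, 23, 5)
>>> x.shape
(3, 11, 3)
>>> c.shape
(11, 23, 5)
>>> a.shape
(7, 5, 11, 31)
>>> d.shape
(11, 11)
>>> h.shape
(3, 11, 3)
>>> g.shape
()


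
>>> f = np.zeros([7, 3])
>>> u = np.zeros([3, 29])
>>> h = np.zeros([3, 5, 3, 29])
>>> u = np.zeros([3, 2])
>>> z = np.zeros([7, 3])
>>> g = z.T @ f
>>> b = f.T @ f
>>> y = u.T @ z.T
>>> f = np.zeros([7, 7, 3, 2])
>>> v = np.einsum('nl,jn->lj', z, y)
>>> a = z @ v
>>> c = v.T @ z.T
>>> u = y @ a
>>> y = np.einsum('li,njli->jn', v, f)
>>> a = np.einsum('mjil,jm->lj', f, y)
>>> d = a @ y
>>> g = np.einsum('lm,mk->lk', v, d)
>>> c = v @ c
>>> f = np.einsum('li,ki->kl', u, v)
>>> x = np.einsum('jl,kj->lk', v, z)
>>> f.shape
(3, 2)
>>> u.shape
(2, 2)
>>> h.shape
(3, 5, 3, 29)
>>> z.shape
(7, 3)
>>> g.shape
(3, 7)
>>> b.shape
(3, 3)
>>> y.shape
(7, 7)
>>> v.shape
(3, 2)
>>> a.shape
(2, 7)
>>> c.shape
(3, 7)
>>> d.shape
(2, 7)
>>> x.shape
(2, 7)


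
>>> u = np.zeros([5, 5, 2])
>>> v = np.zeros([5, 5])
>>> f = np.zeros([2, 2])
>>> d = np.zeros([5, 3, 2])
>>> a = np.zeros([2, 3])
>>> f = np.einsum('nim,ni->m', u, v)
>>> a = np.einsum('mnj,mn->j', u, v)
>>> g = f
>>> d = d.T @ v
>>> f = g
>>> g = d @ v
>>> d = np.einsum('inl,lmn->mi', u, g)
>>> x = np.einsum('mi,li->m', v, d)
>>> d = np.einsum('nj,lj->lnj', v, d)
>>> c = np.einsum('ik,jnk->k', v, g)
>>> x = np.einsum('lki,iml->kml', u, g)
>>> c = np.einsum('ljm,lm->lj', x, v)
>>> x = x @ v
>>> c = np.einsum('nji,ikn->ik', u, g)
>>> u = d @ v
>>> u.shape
(3, 5, 5)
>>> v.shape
(5, 5)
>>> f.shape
(2,)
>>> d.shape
(3, 5, 5)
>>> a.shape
(2,)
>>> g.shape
(2, 3, 5)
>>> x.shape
(5, 3, 5)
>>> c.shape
(2, 3)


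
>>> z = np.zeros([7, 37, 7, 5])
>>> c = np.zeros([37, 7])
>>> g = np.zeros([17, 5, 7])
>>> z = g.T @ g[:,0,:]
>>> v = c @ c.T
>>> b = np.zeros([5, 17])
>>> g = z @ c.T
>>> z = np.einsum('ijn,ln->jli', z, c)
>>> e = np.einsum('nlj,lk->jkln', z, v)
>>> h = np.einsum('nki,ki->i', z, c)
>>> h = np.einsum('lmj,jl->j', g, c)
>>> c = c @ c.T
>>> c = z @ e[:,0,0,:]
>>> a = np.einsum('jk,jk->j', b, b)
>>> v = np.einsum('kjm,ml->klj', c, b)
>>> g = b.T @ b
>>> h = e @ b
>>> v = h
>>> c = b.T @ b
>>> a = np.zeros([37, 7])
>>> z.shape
(5, 37, 7)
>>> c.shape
(17, 17)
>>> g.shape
(17, 17)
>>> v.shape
(7, 37, 37, 17)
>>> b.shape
(5, 17)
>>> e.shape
(7, 37, 37, 5)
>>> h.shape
(7, 37, 37, 17)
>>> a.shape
(37, 7)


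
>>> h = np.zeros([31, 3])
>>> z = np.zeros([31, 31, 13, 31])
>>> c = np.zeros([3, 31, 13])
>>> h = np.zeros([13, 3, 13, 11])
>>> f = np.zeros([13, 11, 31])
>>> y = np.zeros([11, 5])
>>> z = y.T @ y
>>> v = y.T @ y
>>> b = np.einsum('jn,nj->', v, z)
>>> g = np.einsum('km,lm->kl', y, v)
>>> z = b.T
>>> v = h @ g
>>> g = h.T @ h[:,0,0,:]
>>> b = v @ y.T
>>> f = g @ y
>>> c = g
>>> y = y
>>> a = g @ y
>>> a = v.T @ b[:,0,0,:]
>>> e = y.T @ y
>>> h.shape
(13, 3, 13, 11)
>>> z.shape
()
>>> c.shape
(11, 13, 3, 11)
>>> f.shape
(11, 13, 3, 5)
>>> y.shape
(11, 5)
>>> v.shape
(13, 3, 13, 5)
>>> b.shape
(13, 3, 13, 11)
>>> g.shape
(11, 13, 3, 11)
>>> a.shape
(5, 13, 3, 11)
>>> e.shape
(5, 5)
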